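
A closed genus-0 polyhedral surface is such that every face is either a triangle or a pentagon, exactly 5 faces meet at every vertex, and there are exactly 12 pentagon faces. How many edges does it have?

150

Let x be the number of triangles; then F = 12 + x.
Edge–face incidences: 2E = 5·12 + 3·x = 60 + 3x.
Every vertex has degree 5, so 5V = 2E.
Euler: V − E + F = 2 ⇒ (2E)/5 − E + (12 + x) = 2.
Multiply by 10: 2·(2E) − 5·(2E) + 10·(12 + x) = 20, i.e. 120 + 10x − 3·(60 + 3x) = 20.
Collecting terms: x − 60 = 20, so x = 80.
Then 2E = 60 + 3·80 = 300, so E = 150, V = 2E/5 = 60, F = 12 + 80 = 92.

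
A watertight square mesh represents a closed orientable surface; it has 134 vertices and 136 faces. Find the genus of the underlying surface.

Every face is a square, so 2E = 4·136 = 544, giving E = 272.
χ = V − E + F = 134 − 272 + 136 = -2.
For a closed orientable surface χ = 2 − 2g, so g = (2 − (-2))/2 = 2.

2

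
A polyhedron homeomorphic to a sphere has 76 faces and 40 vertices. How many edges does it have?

114

Here V − E + F = 2.
E = V + F − (2) = 40 + 76 − (2) = 114.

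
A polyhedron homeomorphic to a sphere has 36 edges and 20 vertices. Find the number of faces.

18

Here V − E + F = 2.
F = 2 − V + E = 2 − 20 + 36 = 18.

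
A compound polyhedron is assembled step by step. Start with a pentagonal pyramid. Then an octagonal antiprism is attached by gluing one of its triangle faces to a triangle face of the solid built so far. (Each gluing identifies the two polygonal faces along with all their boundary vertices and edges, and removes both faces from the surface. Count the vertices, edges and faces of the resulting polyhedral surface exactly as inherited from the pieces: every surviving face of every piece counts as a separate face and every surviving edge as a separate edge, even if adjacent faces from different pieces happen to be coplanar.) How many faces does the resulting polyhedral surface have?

22

A pentagonal pyramid: V=6, E=10, F=6.
Attach an octagonal antiprism (V=16, E=32, F=18) along a 3-gon: merge 3 vertices and 3 edges, delete both glued faces → V=19, E=39, F=22.
Check: V − E + F = 19 − 39 + 22 = 2.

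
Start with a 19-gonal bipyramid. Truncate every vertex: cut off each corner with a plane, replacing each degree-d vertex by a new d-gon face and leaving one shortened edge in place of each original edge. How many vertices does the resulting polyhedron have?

114

The base solid has V = 21, E = 57, F = 38.
Truncation replaces each original edge-end by a new vertex, so V′ = 2E = 114.
Each original edge survives, and each old vertex of degree d contributes d new edges; summing degrees gives Σd = 2E, so E′ = E + 2E = 3E = 171.
Each original face survives and each original vertex becomes one new face: F′ = F + V = 59.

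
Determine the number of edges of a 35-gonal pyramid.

70

A pyramid on an n-gon base has one n-gon and n triangles: V = 35 + 1 = 36, E = 2·35 = 70, F = 35 + 1 = 36.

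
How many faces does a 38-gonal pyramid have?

39

A pyramid on an n-gon base has one n-gon and n triangles: V = 38 + 1 = 39, E = 2·38 = 76, F = 38 + 1 = 39.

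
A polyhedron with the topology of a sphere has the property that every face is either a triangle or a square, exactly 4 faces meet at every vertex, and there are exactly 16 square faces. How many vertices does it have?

Let x be the number of triangles; then F = 16 + x.
Edge–face incidences: 2E = 4·16 + 3·x = 64 + 3x.
Every vertex has degree 4, so 4V = 2E.
Euler: V − E + F = 2 ⇒ (2E)/4 − E + (16 + x) = 2.
Multiply by 8: 2·(2E) − 4·(2E) + 8·(16 + x) = 16, i.e. 128 + 8x − 2·(64 + 3x) = 16.
Collecting terms: 2x = 16, so x = 8.
Then 2E = 64 + 3·8 = 88, so E = 44, V = 2E/4 = 22, F = 16 + 8 = 24.

22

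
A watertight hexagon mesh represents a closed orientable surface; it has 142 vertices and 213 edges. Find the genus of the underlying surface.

1

Every face is a hexagon and each edge borders two faces, so 6F = 2·213, giving F = 71.
χ = V − E + F = 142 − 213 + 71 = 0.
For a closed orientable surface χ = 2 − 2g, so g = (2 − (0))/2 = 1.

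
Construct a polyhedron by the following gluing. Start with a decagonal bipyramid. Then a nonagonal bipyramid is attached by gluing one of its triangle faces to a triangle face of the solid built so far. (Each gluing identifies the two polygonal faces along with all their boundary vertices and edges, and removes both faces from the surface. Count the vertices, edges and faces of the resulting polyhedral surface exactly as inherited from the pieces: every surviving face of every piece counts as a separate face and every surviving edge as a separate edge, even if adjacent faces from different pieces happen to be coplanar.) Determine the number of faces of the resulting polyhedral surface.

A decagonal bipyramid: V=12, E=30, F=20.
Attach a nonagonal bipyramid (V=11, E=27, F=18) along a 3-gon: merge 3 vertices and 3 edges, delete both glued faces → V=20, E=54, F=36.
Check: V − E + F = 20 − 54 + 36 = 2.

36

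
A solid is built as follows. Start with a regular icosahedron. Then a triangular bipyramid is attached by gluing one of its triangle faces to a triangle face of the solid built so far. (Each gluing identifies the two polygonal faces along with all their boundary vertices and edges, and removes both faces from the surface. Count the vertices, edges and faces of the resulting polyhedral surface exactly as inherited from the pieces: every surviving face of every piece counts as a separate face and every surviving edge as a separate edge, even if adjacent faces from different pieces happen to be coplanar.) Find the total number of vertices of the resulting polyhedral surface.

14

A regular icosahedron: V=12, E=30, F=20.
Attach a triangular bipyramid (V=5, E=9, F=6) along a 3-gon: merge 3 vertices and 3 edges, delete both glued faces → V=14, E=36, F=24.
Check: V − E + F = 14 − 36 + 24 = 2.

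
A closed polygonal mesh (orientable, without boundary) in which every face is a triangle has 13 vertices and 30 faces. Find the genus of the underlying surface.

2

Every face is a triangle, so 2E = 3·30 = 90, giving E = 45.
χ = V − E + F = 13 − 45 + 30 = -2.
For a closed orientable surface χ = 2 − 2g, so g = (2 − (-2))/2 = 2.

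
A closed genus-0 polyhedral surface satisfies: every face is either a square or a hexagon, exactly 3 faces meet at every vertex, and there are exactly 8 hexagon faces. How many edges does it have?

Let x be the number of squares; then F = 8 + x.
Edge–face incidences: 2E = 6·8 + 4·x = 48 + 4x.
Every vertex has degree 3, so 3V = 2E.
Euler: V − E + F = 2 ⇒ (2E)/3 − E + (8 + x) = 2.
Multiply by 6: 2·(2E) − 3·(2E) + 6·(8 + x) = 12, i.e. 48 + 6x − (48 + 4x) = 12.
Collecting terms: 2x = 12, so x = 6.
Then 2E = 48 + 4·6 = 72, so E = 36, V = 2E/3 = 24, F = 8 + 6 = 14.

36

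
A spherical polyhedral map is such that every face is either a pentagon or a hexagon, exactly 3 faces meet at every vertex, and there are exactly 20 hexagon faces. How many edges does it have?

90

Let x be the number of pentagons; then F = 20 + x.
Edge–face incidences: 2E = 6·20 + 5·x = 120 + 5x.
Every vertex has degree 3, so 3V = 2E.
Euler: V − E + F = 2 ⇒ (2E)/3 − E + (20 + x) = 2.
Multiply by 6: 2·(2E) − 3·(2E) + 6·(20 + x) = 12, i.e. 120 + 6x − (120 + 5x) = 12.
Collecting terms: x = 12.
Then 2E = 120 + 5·12 = 180, so E = 90, V = 2E/3 = 60, F = 20 + 12 = 32.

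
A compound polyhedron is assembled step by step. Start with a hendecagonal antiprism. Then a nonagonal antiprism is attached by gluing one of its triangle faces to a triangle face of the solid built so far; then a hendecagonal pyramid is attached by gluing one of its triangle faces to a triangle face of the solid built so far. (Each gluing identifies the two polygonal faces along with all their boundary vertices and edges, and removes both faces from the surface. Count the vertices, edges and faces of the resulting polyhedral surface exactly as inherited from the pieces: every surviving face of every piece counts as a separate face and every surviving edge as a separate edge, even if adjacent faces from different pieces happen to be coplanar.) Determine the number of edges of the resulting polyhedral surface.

96

A hendecagonal antiprism: V=22, E=44, F=24.
Attach a nonagonal antiprism (V=18, E=36, F=20) along a 3-gon: merge 3 vertices and 3 edges, delete both glued faces → V=37, E=77, F=42.
Attach a hendecagonal pyramid (V=12, E=22, F=12) along a 3-gon: merge 3 vertices and 3 edges, delete both glued faces → V=46, E=96, F=52.
Check: V − E + F = 46 − 96 + 52 = 2.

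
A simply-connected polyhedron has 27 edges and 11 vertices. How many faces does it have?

Here V − E + F = 2.
F = 2 − V + E = 2 − 11 + 27 = 18.

18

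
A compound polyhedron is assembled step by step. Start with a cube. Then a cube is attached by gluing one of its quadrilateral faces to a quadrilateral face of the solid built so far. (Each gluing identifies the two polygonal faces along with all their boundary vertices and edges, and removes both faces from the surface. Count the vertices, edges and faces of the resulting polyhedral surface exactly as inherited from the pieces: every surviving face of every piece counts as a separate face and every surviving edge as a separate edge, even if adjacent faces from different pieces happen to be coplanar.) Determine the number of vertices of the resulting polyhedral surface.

12

A cube: V=8, E=12, F=6.
Attach a cube (V=8, E=12, F=6) along a 4-gon: merge 4 vertices and 4 edges, delete both glued faces → V=12, E=20, F=10.
Check: V − E + F = 12 − 20 + 10 = 2.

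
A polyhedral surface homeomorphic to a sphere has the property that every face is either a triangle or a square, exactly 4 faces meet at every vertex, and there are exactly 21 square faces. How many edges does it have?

Let x be the number of triangles; then F = 21 + x.
Edge–face incidences: 2E = 4·21 + 3·x = 84 + 3x.
Every vertex has degree 4, so 4V = 2E.
Euler: V − E + F = 2 ⇒ (2E)/4 − E + (21 + x) = 2.
Multiply by 8: 2·(2E) − 4·(2E) + 8·(21 + x) = 16, i.e. 168 + 8x − 2·(84 + 3x) = 16.
Collecting terms: 2x = 16, so x = 8.
Then 2E = 84 + 3·8 = 108, so E = 54, V = 2E/4 = 27, F = 21 + 8 = 29.

54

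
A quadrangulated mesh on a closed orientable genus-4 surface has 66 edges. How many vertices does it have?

χ = 2 − 2·4 = -6, and every face is a square so 4F = 2E.
F = 2E/4 = 33. Then V = -6 + E − F = -6 + 66 − 33 = 27.

27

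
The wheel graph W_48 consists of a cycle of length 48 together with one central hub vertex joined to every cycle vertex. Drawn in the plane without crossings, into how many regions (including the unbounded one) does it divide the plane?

W_48 has V = 48 + 1 = 49 vertices and E = 2·48 = 96 edges.
By Euler's formula F = 2 − V + E = 2 − 49 + 96 = 49.

49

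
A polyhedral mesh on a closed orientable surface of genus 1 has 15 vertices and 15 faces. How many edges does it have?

30

For a closed orientable surface of genus 1, χ = 2 − 2·1 = 0.
E = V + F − (0) = 15 + 15 − (0) = 30.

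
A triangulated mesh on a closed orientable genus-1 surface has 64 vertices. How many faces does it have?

128

χ = 2 − 2·1 = 0, and every face is a triangle so 3F = 2E.
V − E + F = 0 with E = 3F/2 gives 64 − (3/2 − 1)·F = 0, so F = 128 and E = 192.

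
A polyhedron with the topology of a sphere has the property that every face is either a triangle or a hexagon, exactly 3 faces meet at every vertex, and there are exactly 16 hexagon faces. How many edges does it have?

54

Let x be the number of triangles; then F = 16 + x.
Edge–face incidences: 2E = 6·16 + 3·x = 96 + 3x.
Every vertex has degree 3, so 3V = 2E.
Euler: V − E + F = 2 ⇒ (2E)/3 − E + (16 + x) = 2.
Multiply by 6: 2·(2E) − 3·(2E) + 6·(16 + x) = 12, i.e. 96 + 6x − (96 + 3x) = 12.
Collecting terms: 3x = 12, so x = 4.
Then 2E = 96 + 3·4 = 108, so E = 54, V = 2E/3 = 36, F = 16 + 4 = 20.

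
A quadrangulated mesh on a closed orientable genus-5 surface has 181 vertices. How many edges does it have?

378

χ = 2 − 2·5 = -8, and every face is a square so 4F = 2E.
V − E + F = -8 with E = 4F/2 gives 181 − (4/2 − 1)·F = -8, so F = 189 and E = 378.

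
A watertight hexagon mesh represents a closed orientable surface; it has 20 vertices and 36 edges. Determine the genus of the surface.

Every face is a hexagon and each edge borders two faces, so 6F = 2·36, giving F = 12.
χ = V − E + F = 20 − 36 + 12 = -4.
For a closed orientable surface χ = 2 − 2g, so g = (2 − (-4))/2 = 3.

3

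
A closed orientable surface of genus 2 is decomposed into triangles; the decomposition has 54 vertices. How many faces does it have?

112

χ = 2 − 2·2 = -2, and every face is a triangle so 3F = 2E.
V − E + F = -2 with E = 3F/2 gives 54 − (3/2 − 1)·F = -2, so F = 112 and E = 168.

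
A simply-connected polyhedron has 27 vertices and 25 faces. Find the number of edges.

Here V − E + F = 2.
E = V + F − (2) = 27 + 25 − (2) = 50.

50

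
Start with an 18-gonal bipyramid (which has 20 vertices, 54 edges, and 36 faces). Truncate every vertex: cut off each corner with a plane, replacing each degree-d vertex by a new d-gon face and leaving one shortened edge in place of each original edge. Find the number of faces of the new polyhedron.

Truncation replaces each original edge-end by a new vertex, so V′ = 2E = 108.
Each original edge survives, and each old vertex of degree d contributes d new edges; summing degrees gives Σd = 2E, so E′ = E + 2E = 3E = 162.
Each original face survives and each original vertex becomes one new face: F′ = F + V = 56.

56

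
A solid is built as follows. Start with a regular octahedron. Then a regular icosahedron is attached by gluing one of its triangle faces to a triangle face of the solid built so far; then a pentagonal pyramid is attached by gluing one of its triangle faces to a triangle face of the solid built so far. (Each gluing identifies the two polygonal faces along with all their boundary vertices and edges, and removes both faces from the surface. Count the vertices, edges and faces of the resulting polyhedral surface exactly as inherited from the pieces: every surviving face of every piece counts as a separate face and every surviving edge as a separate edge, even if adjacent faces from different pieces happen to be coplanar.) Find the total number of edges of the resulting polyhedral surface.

46

A regular octahedron: V=6, E=12, F=8.
Attach a regular icosahedron (V=12, E=30, F=20) along a 3-gon: merge 3 vertices and 3 edges, delete both glued faces → V=15, E=39, F=26.
Attach a pentagonal pyramid (V=6, E=10, F=6) along a 3-gon: merge 3 vertices and 3 edges, delete both glued faces → V=18, E=46, F=30.
Check: V − E + F = 18 − 46 + 30 = 2.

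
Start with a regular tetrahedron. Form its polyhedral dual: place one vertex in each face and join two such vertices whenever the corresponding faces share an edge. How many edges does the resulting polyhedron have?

6

The base solid has V = 4, E = 6, F = 4.
The dual swaps V and F and preserves E: V′ = F = 4, E′ = E = 6, F′ = V = 4.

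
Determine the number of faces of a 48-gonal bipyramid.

A bipyramid over an n-gon has 2n triangular faces and n + 2 vertices: V = 48 + 2 = 50, E = 3·48 = 144, F = 2·48 = 96.

96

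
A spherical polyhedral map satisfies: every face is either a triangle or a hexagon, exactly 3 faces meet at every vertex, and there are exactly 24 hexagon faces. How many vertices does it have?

52

Let x be the number of triangles; then F = 24 + x.
Edge–face incidences: 2E = 6·24 + 3·x = 144 + 3x.
Every vertex has degree 3, so 3V = 2E.
Euler: V − E + F = 2 ⇒ (2E)/3 − E + (24 + x) = 2.
Multiply by 6: 2·(2E) − 3·(2E) + 6·(24 + x) = 12, i.e. 144 + 6x − (144 + 3x) = 12.
Collecting terms: 3x = 12, so x = 4.
Then 2E = 144 + 3·4 = 156, so E = 78, V = 2E/3 = 52, F = 24 + 4 = 28.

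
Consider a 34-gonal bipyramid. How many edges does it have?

A bipyramid over an n-gon has 2n triangular faces and n + 2 vertices: V = 34 + 2 = 36, E = 3·34 = 102, F = 2·34 = 68.
Check: V − E + F = 36 − 102 + 68 = 2.

102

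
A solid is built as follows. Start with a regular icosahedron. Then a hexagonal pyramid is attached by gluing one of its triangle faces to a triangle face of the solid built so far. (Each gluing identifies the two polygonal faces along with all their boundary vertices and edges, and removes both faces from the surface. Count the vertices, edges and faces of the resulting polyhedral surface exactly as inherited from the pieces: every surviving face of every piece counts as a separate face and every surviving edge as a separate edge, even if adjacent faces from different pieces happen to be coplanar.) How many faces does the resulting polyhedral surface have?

A regular icosahedron: V=12, E=30, F=20.
Attach a hexagonal pyramid (V=7, E=12, F=7) along a 3-gon: merge 3 vertices and 3 edges, delete both glued faces → V=16, E=39, F=25.
Check: V − E + F = 16 − 39 + 25 = 2.

25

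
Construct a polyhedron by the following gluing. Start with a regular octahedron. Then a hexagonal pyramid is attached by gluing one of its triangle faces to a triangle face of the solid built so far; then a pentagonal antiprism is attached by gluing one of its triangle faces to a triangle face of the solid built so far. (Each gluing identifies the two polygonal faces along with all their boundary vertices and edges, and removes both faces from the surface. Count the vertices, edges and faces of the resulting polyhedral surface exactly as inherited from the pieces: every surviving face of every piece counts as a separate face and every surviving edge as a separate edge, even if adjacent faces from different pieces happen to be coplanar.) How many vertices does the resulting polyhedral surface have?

A regular octahedron: V=6, E=12, F=8.
Attach a hexagonal pyramid (V=7, E=12, F=7) along a 3-gon: merge 3 vertices and 3 edges, delete both glued faces → V=10, E=21, F=13.
Attach a pentagonal antiprism (V=10, E=20, F=12) along a 3-gon: merge 3 vertices and 3 edges, delete both glued faces → V=17, E=38, F=23.
Check: V − E + F = 17 − 38 + 23 = 2.

17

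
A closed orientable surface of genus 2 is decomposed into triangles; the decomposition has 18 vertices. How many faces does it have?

χ = 2 − 2·2 = -2, and every face is a triangle so 3F = 2E.
V − E + F = -2 with E = 3F/2 gives 18 − (3/2 − 1)·F = -2, so F = 40 and E = 60.

40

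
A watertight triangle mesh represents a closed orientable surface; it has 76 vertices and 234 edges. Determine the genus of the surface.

Every face is a triangle and each edge borders two faces, so 3F = 2·234, giving F = 156.
χ = V − E + F = 76 − 234 + 156 = -2.
For a closed orientable surface χ = 2 − 2g, so g = (2 − (-2))/2 = 2.

2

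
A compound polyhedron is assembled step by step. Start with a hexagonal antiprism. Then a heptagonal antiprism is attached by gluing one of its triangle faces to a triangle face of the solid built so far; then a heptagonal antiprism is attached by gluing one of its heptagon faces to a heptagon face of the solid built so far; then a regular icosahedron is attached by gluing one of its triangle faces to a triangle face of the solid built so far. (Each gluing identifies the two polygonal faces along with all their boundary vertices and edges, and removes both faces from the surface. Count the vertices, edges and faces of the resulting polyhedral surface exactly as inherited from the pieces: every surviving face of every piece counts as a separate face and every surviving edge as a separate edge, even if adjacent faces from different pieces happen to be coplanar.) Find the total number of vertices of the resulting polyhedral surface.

A hexagonal antiprism: V=12, E=24, F=14.
Attach a heptagonal antiprism (V=14, E=28, F=16) along a 3-gon: merge 3 vertices and 3 edges, delete both glued faces → V=23, E=49, F=28.
Attach a heptagonal antiprism (V=14, E=28, F=16) along a 7-gon: merge 7 vertices and 7 edges, delete both glued faces → V=30, E=70, F=42.
Attach a regular icosahedron (V=12, E=30, F=20) along a 3-gon: merge 3 vertices and 3 edges, delete both glued faces → V=39, E=97, F=60.
Check: V − E + F = 39 − 97 + 60 = 2.

39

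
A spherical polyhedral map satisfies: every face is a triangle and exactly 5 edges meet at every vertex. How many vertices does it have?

Each face has 3 edges and each edge borders two faces, so 2E = 3F.
Each vertex has degree 5, so 5V = 2E and hence V = 3F/5.
Euler: V − E + F = 2 ⇒ (3F/5) − (3F/2) + F = 2.
Multiply by 10: (6 − 15 + 10)F = 20, i.e. 1F = 20.
So F = 20, E = 3·20/2 = 30, V = 3·20/5 = 12.

12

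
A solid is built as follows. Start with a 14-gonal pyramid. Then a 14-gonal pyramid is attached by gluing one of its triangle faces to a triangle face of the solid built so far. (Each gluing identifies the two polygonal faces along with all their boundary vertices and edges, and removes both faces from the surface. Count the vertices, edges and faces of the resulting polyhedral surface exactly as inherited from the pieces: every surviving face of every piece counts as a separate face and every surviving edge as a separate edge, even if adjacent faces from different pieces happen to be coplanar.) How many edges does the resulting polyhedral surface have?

A 14-gonal pyramid: V=15, E=28, F=15.
Attach a 14-gonal pyramid (V=15, E=28, F=15) along a 3-gon: merge 3 vertices and 3 edges, delete both glued faces → V=27, E=53, F=28.
Check: V − E + F = 27 − 53 + 28 = 2.

53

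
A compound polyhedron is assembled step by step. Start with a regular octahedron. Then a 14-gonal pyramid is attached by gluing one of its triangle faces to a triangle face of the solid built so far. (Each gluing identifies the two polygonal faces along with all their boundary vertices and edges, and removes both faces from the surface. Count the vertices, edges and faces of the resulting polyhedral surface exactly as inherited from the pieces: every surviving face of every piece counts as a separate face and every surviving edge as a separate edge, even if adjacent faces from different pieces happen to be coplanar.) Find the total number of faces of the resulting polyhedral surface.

21

A regular octahedron: V=6, E=12, F=8.
Attach a 14-gonal pyramid (V=15, E=28, F=15) along a 3-gon: merge 3 vertices and 3 edges, delete both glued faces → V=18, E=37, F=21.
Check: V − E + F = 18 − 37 + 21 = 2.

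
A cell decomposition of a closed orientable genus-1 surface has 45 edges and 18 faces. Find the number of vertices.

For a closed orientable surface of genus 1, χ = 2 − 2·1 = 0.
V = 0 + E − F = 0 + 45 − 18 = 27.

27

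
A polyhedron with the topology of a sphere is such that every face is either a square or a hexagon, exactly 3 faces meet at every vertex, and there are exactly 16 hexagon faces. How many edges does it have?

60

Let x be the number of squares; then F = 16 + x.
Edge–face incidences: 2E = 6·16 + 4·x = 96 + 4x.
Every vertex has degree 3, so 3V = 2E.
Euler: V − E + F = 2 ⇒ (2E)/3 − E + (16 + x) = 2.
Multiply by 6: 2·(2E) − 3·(2E) + 6·(16 + x) = 12, i.e. 96 + 6x − (96 + 4x) = 12.
Collecting terms: 2x = 12, so x = 6.
Then 2E = 96 + 4·6 = 120, so E = 60, V = 2E/3 = 40, F = 16 + 6 = 22.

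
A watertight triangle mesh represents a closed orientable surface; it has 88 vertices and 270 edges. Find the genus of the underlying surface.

Every face is a triangle and each edge borders two faces, so 3F = 2·270, giving F = 180.
χ = V − E + F = 88 − 270 + 180 = -2.
For a closed orientable surface χ = 2 − 2g, so g = (2 − (-2))/2 = 2.

2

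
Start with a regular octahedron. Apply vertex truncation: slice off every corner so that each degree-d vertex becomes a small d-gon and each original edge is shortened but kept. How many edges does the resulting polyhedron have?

The base solid has V = 6, E = 12, F = 8.
Truncation replaces each original edge-end by a new vertex, so V′ = 2E = 24.
Each original edge survives, and each old vertex of degree d contributes d new edges; summing degrees gives Σd = 2E, so E′ = E + 2E = 3E = 36.
Each original face survives and each original vertex becomes one new face: F′ = F + V = 14.

36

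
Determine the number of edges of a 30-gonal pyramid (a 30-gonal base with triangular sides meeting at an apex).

60

A pyramid on an n-gon base has one n-gon and n triangles: V = 30 + 1 = 31, E = 2·30 = 60, F = 30 + 1 = 31.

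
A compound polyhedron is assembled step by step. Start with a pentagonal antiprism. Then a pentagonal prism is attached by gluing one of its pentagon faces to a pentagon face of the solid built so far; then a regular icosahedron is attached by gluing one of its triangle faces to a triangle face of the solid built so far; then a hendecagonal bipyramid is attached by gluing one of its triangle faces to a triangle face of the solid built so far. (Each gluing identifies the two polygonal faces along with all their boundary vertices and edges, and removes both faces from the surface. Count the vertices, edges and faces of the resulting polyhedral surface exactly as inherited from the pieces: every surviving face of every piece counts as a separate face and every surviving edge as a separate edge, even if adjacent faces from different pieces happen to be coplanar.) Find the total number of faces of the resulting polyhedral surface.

A pentagonal antiprism: V=10, E=20, F=12.
Attach a pentagonal prism (V=10, E=15, F=7) along a 5-gon: merge 5 vertices and 5 edges, delete both glued faces → V=15, E=30, F=17.
Attach a regular icosahedron (V=12, E=30, F=20) along a 3-gon: merge 3 vertices and 3 edges, delete both glued faces → V=24, E=57, F=35.
Attach a hendecagonal bipyramid (V=13, E=33, F=22) along a 3-gon: merge 3 vertices and 3 edges, delete both glued faces → V=34, E=87, F=55.
Check: V − E + F = 34 − 87 + 55 = 2.

55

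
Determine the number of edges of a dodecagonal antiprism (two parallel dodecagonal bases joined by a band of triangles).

An antiprism on an n-gon has two n-gon caps and 2n triangles: V = 2·12 = 24, E = 4·12 = 48, F = 2·12 + 2 = 26.

48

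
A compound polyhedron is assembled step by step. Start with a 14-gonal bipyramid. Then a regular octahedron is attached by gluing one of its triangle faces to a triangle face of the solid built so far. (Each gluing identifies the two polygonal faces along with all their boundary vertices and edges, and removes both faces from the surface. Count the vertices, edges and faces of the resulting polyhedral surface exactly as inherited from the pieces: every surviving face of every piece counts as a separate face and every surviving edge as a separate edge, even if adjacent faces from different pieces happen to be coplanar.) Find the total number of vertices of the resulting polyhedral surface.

19

A 14-gonal bipyramid: V=16, E=42, F=28.
Attach a regular octahedron (V=6, E=12, F=8) along a 3-gon: merge 3 vertices and 3 edges, delete both glued faces → V=19, E=51, F=34.
Check: V − E + F = 19 − 51 + 34 = 2.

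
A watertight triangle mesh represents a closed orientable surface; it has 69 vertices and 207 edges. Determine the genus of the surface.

Every face is a triangle and each edge borders two faces, so 3F = 2·207, giving F = 138.
χ = V − E + F = 69 − 207 + 138 = 0.
For a closed orientable surface χ = 2 − 2g, so g = (2 − (0))/2 = 1.

1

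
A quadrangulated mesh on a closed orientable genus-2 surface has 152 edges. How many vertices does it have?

74

χ = 2 − 2·2 = -2, and every face is a square so 4F = 2E.
F = 2E/4 = 76. Then V = -2 + E − F = -2 + 152 − 76 = 74.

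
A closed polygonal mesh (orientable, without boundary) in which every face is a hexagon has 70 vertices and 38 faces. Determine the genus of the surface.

Every face is a hexagon, so 2E = 6·38 = 228, giving E = 114.
χ = V − E + F = 70 − 114 + 38 = -6.
For a closed orientable surface χ = 2 − 2g, so g = (2 − (-6))/2 = 4.

4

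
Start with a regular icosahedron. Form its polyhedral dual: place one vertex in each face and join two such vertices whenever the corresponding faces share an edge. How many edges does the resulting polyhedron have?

30

The base solid has V = 12, E = 30, F = 20.
The dual swaps V and F and preserves E: V′ = F = 20, E′ = E = 30, F′ = V = 12.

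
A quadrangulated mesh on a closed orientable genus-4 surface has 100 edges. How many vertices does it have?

44

χ = 2 − 2·4 = -6, and every face is a square so 4F = 2E.
F = 2E/4 = 50. Then V = -6 + E − F = -6 + 100 − 50 = 44.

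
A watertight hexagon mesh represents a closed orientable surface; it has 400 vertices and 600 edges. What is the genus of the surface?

Every face is a hexagon and each edge borders two faces, so 6F = 2·600, giving F = 200.
χ = V − E + F = 400 − 600 + 200 = 0.
For a closed orientable surface χ = 2 − 2g, so g = (2 − (0))/2 = 1.

1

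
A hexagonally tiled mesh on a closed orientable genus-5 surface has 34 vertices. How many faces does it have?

χ = 2 − 2·5 = -8, and every face is a hexagon so 6F = 2E.
V − E + F = -8 with E = 6F/2 gives 34 − (6/2 − 1)·F = -8, so F = 21 and E = 63.

21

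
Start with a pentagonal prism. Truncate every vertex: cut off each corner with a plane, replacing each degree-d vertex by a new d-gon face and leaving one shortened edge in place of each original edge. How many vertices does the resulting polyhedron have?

The base solid has V = 10, E = 15, F = 7.
Truncation replaces each original edge-end by a new vertex, so V′ = 2E = 30.
Each original edge survives, and each old vertex of degree d contributes d new edges; summing degrees gives Σd = 2E, so E′ = E + 2E = 3E = 45.
Each original face survives and each original vertex becomes one new face: F′ = F + V = 17.

30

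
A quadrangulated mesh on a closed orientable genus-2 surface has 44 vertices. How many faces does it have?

46

χ = 2 − 2·2 = -2, and every face is a square so 4F = 2E.
V − E + F = -2 with E = 4F/2 gives 44 − (4/2 − 1)·F = -2, so F = 46 and E = 92.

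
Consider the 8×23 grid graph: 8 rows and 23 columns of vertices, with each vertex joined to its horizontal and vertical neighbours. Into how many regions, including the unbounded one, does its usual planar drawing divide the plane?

The grid has V = 8·23 = 184 vertices and E = 8·22 + 23·7 = 337 edges.
F = 2 − V + E = 2 − 184 + 337 = 155.

155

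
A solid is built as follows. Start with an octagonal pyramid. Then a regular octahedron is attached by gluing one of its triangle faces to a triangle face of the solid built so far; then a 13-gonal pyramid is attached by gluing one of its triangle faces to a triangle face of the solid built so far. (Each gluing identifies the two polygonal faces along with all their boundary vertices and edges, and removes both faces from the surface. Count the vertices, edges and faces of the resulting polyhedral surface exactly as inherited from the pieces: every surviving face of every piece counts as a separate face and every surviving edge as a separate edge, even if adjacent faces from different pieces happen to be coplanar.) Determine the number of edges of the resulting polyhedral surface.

An octagonal pyramid: V=9, E=16, F=9.
Attach a regular octahedron (V=6, E=12, F=8) along a 3-gon: merge 3 vertices and 3 edges, delete both glued faces → V=12, E=25, F=15.
Attach a 13-gonal pyramid (V=14, E=26, F=14) along a 3-gon: merge 3 vertices and 3 edges, delete both glued faces → V=23, E=48, F=27.
Check: V − E + F = 23 − 48 + 27 = 2.

48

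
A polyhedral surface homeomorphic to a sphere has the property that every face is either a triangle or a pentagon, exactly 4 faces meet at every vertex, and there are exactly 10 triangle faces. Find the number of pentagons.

Let x be the number of pentagons; then F = 10 + x.
Edge–face incidences: 2E = 3·10 + 5·x = 30 + 5x.
Every vertex has degree 4, so 4V = 2E.
Euler: V − E + F = 2 ⇒ (2E)/4 − E + (10 + x) = 2.
Multiply by 8: 2·(2E) − 4·(2E) + 8·(10 + x) = 16, i.e. 80 + 8x − 2·(30 + 5x) = 16.
Collecting terms: −2x + 20 = 16, so −2x = −4, so x = 2.
Then 2E = 30 + 5·2 = 40, so E = 20, V = 2E/4 = 10, F = 10 + 2 = 12.

2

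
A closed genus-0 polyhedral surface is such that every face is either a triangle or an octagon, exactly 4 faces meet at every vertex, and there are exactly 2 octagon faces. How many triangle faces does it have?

16

Let x be the number of triangles; then F = 2 + x.
Edge–face incidences: 2E = 8·2 + 3·x = 16 + 3x.
Every vertex has degree 4, so 4V = 2E.
Euler: V − E + F = 2 ⇒ (2E)/4 − E + (2 + x) = 2.
Multiply by 8: 2·(2E) − 4·(2E) + 8·(2 + x) = 16, i.e. 16 + 8x − 2·(16 + 3x) = 16.
Collecting terms: 2x − 16 = 16, so 2x = 32, so x = 16.
Then 2E = 16 + 3·16 = 64, so E = 32, V = 2E/4 = 16, F = 2 + 16 = 18.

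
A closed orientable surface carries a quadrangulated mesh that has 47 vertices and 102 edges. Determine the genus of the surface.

3

Every face is a square and each edge borders two faces, so 4F = 2·102, giving F = 51.
χ = V − E + F = 47 − 102 + 51 = -4.
For a closed orientable surface χ = 2 − 2g, so g = (2 − (-4))/2 = 3.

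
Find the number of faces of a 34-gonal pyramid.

A pyramid on an n-gon base has one n-gon and n triangles: V = 34 + 1 = 35, E = 2·34 = 68, F = 34 + 1 = 35.
Check: V − E + F = 35 − 68 + 35 = 2.

35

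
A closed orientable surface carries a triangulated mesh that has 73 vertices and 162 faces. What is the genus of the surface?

5

Every face is a triangle, so 2E = 3·162 = 486, giving E = 243.
χ = V − E + F = 73 − 243 + 162 = -8.
For a closed orientable surface χ = 2 − 2g, so g = (2 − (-8))/2 = 5.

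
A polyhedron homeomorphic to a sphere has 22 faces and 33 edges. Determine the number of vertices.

13

Here V − E + F = 2.
V = 2 + E − F = 2 + 33 − 22 = 13.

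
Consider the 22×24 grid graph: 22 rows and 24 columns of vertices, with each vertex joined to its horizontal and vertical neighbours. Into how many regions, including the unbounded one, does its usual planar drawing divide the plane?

484

The grid has V = 22·24 = 528 vertices and E = 22·23 + 24·21 = 1010 edges.
F = 2 − V + E = 2 − 528 + 1010 = 484.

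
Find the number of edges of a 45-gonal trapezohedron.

The n-trapezohedron (dual of the n-antiprism) has V = 2·45 + 2 = 92, E = 4·45 = 180, F = 2·45 = 90.
Check: V − E + F = 92 − 180 + 90 = 2.

180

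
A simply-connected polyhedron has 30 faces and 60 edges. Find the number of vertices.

32

Here V − E + F = 2.
V = 2 + E − F = 2 + 60 − 30 = 32.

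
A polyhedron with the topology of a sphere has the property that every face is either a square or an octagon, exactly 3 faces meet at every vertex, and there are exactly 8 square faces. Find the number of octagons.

Let x be the number of octagons; then F = 8 + x.
Edge–face incidences: 2E = 4·8 + 8·x = 32 + 8x.
Every vertex has degree 3, so 3V = 2E.
Euler: V − E + F = 2 ⇒ (2E)/3 − E + (8 + x) = 2.
Multiply by 6: 2·(2E) − 3·(2E) + 6·(8 + x) = 12, i.e. 48 + 6x − (32 + 8x) = 12.
Collecting terms: −2x + 16 = 12, so −2x = −4, so x = 2.
Then 2E = 32 + 8·2 = 48, so E = 24, V = 2E/3 = 16, F = 8 + 2 = 10.

2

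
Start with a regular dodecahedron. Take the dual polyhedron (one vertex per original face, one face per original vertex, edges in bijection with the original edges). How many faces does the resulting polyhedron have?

20

The base solid has V = 20, E = 30, F = 12.
The dual swaps V and F and preserves E: V′ = F = 12, E′ = E = 30, F′ = V = 20.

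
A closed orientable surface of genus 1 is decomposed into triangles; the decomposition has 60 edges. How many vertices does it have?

20

χ = 2 − 2·1 = 0, and every face is a triangle so 3F = 2E.
F = 2E/3 = 40. Then V = 0 + E − F = 0 + 60 − 40 = 20.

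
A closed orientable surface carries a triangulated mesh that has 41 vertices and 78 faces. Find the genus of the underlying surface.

Every face is a triangle, so 2E = 3·78 = 234, giving E = 117.
χ = V − E + F = 41 − 117 + 78 = 2.
For a closed orientable surface χ = 2 − 2g, so g = (2 − (2))/2 = 0.

0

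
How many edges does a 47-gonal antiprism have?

An antiprism on an n-gon has two n-gon caps and 2n triangles: V = 2·47 = 94, E = 4·47 = 188, F = 2·47 + 2 = 96.
Check: V − E + F = 94 − 188 + 96 = 2.

188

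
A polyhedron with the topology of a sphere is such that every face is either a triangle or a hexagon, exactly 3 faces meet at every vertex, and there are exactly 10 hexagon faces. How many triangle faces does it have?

Let x be the number of triangles; then F = 10 + x.
Edge–face incidences: 2E = 6·10 + 3·x = 60 + 3x.
Every vertex has degree 3, so 3V = 2E.
Euler: V − E + F = 2 ⇒ (2E)/3 − E + (10 + x) = 2.
Multiply by 6: 2·(2E) − 3·(2E) + 6·(10 + x) = 12, i.e. 60 + 6x − (60 + 3x) = 12.
Collecting terms: 3x = 12, so x = 4.
Then 2E = 60 + 3·4 = 72, so E = 36, V = 2E/3 = 24, F = 10 + 4 = 14.

4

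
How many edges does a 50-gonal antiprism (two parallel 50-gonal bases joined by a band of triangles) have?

200

An antiprism on an n-gon has two n-gon caps and 2n triangles: V = 2·50 = 100, E = 4·50 = 200, F = 2·50 + 2 = 102.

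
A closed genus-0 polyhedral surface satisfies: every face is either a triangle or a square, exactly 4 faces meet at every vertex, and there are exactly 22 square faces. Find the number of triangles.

8

Let x be the number of triangles; then F = 22 + x.
Edge–face incidences: 2E = 4·22 + 3·x = 88 + 3x.
Every vertex has degree 4, so 4V = 2E.
Euler: V − E + F = 2 ⇒ (2E)/4 − E + (22 + x) = 2.
Multiply by 8: 2·(2E) − 4·(2E) + 8·(22 + x) = 16, i.e. 176 + 8x − 2·(88 + 3x) = 16.
Collecting terms: 2x = 16, so x = 8.
Then 2E = 88 + 3·8 = 112, so E = 56, V = 2E/4 = 28, F = 22 + 8 = 30.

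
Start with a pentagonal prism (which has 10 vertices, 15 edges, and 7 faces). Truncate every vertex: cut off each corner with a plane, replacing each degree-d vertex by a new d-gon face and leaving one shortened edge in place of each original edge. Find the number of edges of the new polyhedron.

45

Truncation replaces each original edge-end by a new vertex, so V′ = 2E = 30.
Each original edge survives, and each old vertex of degree d contributes d new edges; summing degrees gives Σd = 2E, so E′ = E + 2E = 3E = 45.
Each original face survives and each original vertex becomes one new face: F′ = F + V = 17.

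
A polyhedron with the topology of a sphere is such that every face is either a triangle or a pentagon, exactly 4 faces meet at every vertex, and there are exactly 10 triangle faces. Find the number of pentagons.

2

Let x be the number of pentagons; then F = 10 + x.
Edge–face incidences: 2E = 3·10 + 5·x = 30 + 5x.
Every vertex has degree 4, so 4V = 2E.
Euler: V − E + F = 2 ⇒ (2E)/4 − E + (10 + x) = 2.
Multiply by 8: 2·(2E) − 4·(2E) + 8·(10 + x) = 16, i.e. 80 + 8x − 2·(30 + 5x) = 16.
Collecting terms: −2x + 20 = 16, so −2x = −4, so x = 2.
Then 2E = 30 + 5·2 = 40, so E = 20, V = 2E/4 = 10, F = 10 + 2 = 12.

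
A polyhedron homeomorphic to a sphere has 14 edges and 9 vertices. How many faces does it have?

7

Here V − E + F = 2.
F = 2 − V + E = 2 − 9 + 14 = 7.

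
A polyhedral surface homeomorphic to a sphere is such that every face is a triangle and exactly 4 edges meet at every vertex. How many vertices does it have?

Each face has 3 edges and each edge borders two faces, so 2E = 3F.
Each vertex has degree 4, so 4V = 2E and hence V = 3F/4.
Euler: V − E + F = 2 ⇒ (3F/4) − (3F/2) + F = 2.
Multiply by 8: (6 − 12 + 8)F = 16, i.e. 2F = 16.
So F = 8, E = 3·8/2 = 12, V = 3·8/4 = 6.

6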